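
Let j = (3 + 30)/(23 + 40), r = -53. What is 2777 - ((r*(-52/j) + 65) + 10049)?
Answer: -138583/11 ≈ -12598.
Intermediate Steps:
j = 11/21 (j = 33/63 = 33*(1/63) = 11/21 ≈ 0.52381)
2777 - ((r*(-52/j) + 65) + 10049) = 2777 - ((-(-2756)/11/21 + 65) + 10049) = 2777 - ((-(-2756)*21/11 + 65) + 10049) = 2777 - ((-53*(-1092/11) + 65) + 10049) = 2777 - ((57876/11 + 65) + 10049) = 2777 - (58591/11 + 10049) = 2777 - 1*169130/11 = 2777 - 169130/11 = -138583/11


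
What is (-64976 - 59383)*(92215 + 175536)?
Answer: -33297246609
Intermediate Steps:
(-64976 - 59383)*(92215 + 175536) = -124359*267751 = -33297246609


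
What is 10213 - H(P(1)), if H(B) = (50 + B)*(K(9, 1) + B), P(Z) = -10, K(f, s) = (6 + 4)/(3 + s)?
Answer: 10513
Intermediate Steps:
K(f, s) = 10/(3 + s)
H(B) = (50 + B)*(5/2 + B) (H(B) = (50 + B)*(10/(3 + 1) + B) = (50 + B)*(10/4 + B) = (50 + B)*(10*(1/4) + B) = (50 + B)*(5/2 + B))
10213 - H(P(1)) = 10213 - (125 + (-10)**2 + (105/2)*(-10)) = 10213 - (125 + 100 - 525) = 10213 - 1*(-300) = 10213 + 300 = 10513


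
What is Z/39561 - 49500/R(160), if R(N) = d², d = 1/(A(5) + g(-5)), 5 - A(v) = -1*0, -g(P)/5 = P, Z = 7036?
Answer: -1762442542964/39561 ≈ -4.4550e+7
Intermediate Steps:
g(P) = -5*P
A(v) = 5 (A(v) = 5 - (-1)*0 = 5 - 1*0 = 5 + 0 = 5)
d = 1/30 (d = 1/(5 - 5*(-5)) = 1/(5 + 25) = 1/30 ≈ 0.033333)
R(N) = 1/900 (R(N) = (1/30)² = 1/900)
Z/39561 - 49500/R(160) = 7036/39561 - 49500/1/900 = 7036*(1/39561) - 49500*900 = 7036/39561 - 44550000 = -1762442542964/39561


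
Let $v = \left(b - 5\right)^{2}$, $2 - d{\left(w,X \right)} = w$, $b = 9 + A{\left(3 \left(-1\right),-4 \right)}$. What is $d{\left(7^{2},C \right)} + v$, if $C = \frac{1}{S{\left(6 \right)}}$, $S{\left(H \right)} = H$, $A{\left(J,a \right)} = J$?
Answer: $-46$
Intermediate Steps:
$C = \frac{1}{6} \approx 0.16667$
$b = 6$ ($b = 9 + 3 \left(-1\right) = 9 - 3 = 6$)
$d{\left(w,X \right)} = 2 - w$
$v = 1$ ($v = \left(6 - 5\right)^{2} = 1^{2} = 1$)
$d{\left(7^{2},C \right)} + v = \left(2 - 7^{2}\right) + 1 = \left(2 - 49\right) + 1 = -47 + 1 = -46$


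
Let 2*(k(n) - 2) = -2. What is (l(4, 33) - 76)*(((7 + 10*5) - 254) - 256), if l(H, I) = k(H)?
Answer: 33975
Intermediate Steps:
k(n) = 1 (k(n) = 2 + (½)*(-2) = 2 - 1 = 1)
l(H, I) = 1
(l(4, 33) - 76)*(((7 + 10*5) - 254) - 256) = (1 - 76)*(((7 + 10*5) - 254) - 256) = -75*(((7 + 50) - 254) - 256) = -75*((57 - 254) - 256) = -75*(-197 - 256) = -75*(-453) = 33975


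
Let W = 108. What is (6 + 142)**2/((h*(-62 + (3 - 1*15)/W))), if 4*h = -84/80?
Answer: 5256960/3913 ≈ 1343.5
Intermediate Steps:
h = -21/80 (h = (-84/80)/4 = (-84*1/80)/4 = (1/4)*(-21/20) = -21/80 ≈ -0.26250)
(6 + 142)**2/((h*(-62 + (3 - 1*15)/W))) = (6 + 142)**2/((-21*(-62 + (3 - 1*15)/108)/80)) = 148**2/((-21*(-62 + (3 - 15)*(1/108))/80)) = 21904/((-21*(-62 - 12*1/108)/80)) = 21904/((-21*(-62 - 1/9)/80)) = 21904/((-21/80*(-559/9))) = 21904/(3913/240) = 21904*(240/3913) = 5256960/3913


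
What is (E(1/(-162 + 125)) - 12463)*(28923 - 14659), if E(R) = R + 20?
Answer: -6567031488/37 ≈ -1.7749e+8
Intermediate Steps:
E(R) = 20 + R
(E(1/(-162 + 125)) - 12463)*(28923 - 14659) = ((20 + 1/(-162 + 125)) - 12463)*(28923 - 14659) = ((20 + 1/(-37)) - 12463)*14264 = ((20 - 1/37) - 12463)*14264 = (739/37 - 12463)*14264 = -460392/37*14264 = -6567031488/37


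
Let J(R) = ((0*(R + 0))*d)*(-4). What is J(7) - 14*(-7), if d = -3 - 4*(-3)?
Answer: 98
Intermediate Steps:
d = 9 (d = -3 + 12 = 9)
J(R) = 0 (J(R) = ((0*(R + 0))*9)*(-4) = ((0*R)*9)*(-4) = (0*9)*(-4) = 0*(-4) = 0)
J(7) - 14*(-7) = 0 - 14*(-7) = 0 + 98 = 98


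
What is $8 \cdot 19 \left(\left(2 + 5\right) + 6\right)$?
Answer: $1976$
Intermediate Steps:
$8 \cdot 19 \left(\left(2 + 5\right) + 6\right) = 152 \left(7 + 6\right) = 152 \cdot 13 = 1976$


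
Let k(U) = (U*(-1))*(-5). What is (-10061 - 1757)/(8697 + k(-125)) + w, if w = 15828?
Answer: 63875899/4036 ≈ 15827.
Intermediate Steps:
k(U) = 5*U (k(U) = -U*(-5) = 5*U)
(-10061 - 1757)/(8697 + k(-125)) + w = (-10061 - 1757)/(8697 + 5*(-125)) + 15828 = -11818/(8697 - 625) + 15828 = -11818/8072 + 15828 = -11818*1/8072 + 15828 = -5909/4036 + 15828 = 63875899/4036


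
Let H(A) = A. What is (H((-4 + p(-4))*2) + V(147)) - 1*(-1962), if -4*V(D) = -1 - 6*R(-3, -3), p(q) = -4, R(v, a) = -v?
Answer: 7803/4 ≈ 1950.8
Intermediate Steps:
V(D) = 19/4 (V(D) = -(-1 - (-6)*(-3))/4 = -(-1 - 6*3)/4 = -(-1 - 18)/4 = -1/4*(-19) = 19/4)
(H((-4 + p(-4))*2) + V(147)) - 1*(-1962) = ((-4 - 4)*2 + 19/4) - 1*(-1962) = (-8*2 + 19/4) + 1962 = (-16 + 19/4) + 1962 = -45/4 + 1962 = 7803/4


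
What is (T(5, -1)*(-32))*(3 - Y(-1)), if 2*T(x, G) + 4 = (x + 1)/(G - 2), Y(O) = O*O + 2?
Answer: 0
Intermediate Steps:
Y(O) = 2 + O² (Y(O) = O² + 2 = 2 + O²)
T(x, G) = -2 + (1 + x)/(2*(-2 + G)) (T(x, G) = -2 + ((x + 1)/(G - 2))/2 = -2 + ((1 + x)/(-2 + G))/2 = -2 + (1 + x)/(2*(-2 + G)))
(T(5, -1)*(-32))*(3 - Y(-1)) = (((9 + 5 - 4*(-1))/(2*(-2 - 1)))*(-32))*(3 - (2 + (-1)²)) = (((½)*(9 + 5 + 4)/(-3))*(-32))*(3 - (2 + 1)) = (((½)*(-⅓)*18)*(-32))*(3 - 1*3) = (-3*(-32))*(3 - 3) = 96*0 = 0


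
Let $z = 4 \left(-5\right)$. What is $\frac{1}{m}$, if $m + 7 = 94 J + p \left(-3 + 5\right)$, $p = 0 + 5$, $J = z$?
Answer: $- \frac{1}{1877} \approx -0.00053276$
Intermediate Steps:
$z = -20$
$J = -20$
$p = 5$
$m = -1877$ ($m = -7 + \left(94 \left(-20\right) + 5 \left(-3 + 5\right)\right) = -7 + \left(-1880 + 5 \cdot 2\right) = -7 + \left(-1880 + 10\right) = -7 - 1870 = -1877$)
$\frac{1}{m} = \frac{1}{-1877} = - \frac{1}{1877}$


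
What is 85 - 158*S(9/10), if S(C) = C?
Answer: -286/5 ≈ -57.200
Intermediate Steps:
85 - 158*S(9/10) = 85 - 1422/10 = 85 - 158*9/10 = 85 - 711/5 = -286/5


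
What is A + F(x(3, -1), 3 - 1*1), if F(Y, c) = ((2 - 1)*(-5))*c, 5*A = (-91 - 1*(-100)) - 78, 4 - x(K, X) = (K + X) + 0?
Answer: -119/5 ≈ -23.800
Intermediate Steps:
x(K, X) = 4 - K - X (x(K, X) = 4 - ((K + X) + 0) = 4 - (K + X) = 4 + (-K - X) = 4 - K - X)
A = -69/5 (A = ((-91 - 1*(-100)) - 78)/5 = ((-91 + 100) - 78)/5 = (9 - 78)/5 = (⅕)*(-69) = -69/5 ≈ -13.800)
F(Y, c) = -5*c (F(Y, c) = (1*(-5))*c = -5*c)
A + F(x(3, -1), 3 - 1*1) = -69/5 - 5*(3 - 1*1) = -69/5 - 5*(3 - 1) = -69/5 - 5*2 = -69/5 - 10 = -119/5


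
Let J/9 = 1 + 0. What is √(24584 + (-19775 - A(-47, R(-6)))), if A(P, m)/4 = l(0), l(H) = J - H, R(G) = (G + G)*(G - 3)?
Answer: √4773 ≈ 69.087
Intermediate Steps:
J = 9 (J = 9*(1 + 0) = 9*1 = 9)
R(G) = 2*G*(-3 + G) (R(G) = (2*G)*(-3 + G) = 2*G*(-3 + G))
l(H) = 9 - H
A(P, m) = 36 (A(P, m) = 4*(9 - 1*0) = 4*(9 + 0) = 4*9 = 36)
√(24584 + (-19775 - A(-47, R(-6)))) = √(24584 + (-19775 - 1*36)) = √(24584 + (-19775 - 36)) = √(24584 - 19811) = √4773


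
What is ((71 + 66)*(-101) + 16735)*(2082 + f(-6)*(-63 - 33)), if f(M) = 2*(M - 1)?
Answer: 9928548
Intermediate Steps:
f(M) = -2 + 2*M (f(M) = 2*(-1 + M) = -2 + 2*M)
((71 + 66)*(-101) + 16735)*(2082 + f(-6)*(-63 - 33)) = ((71 + 66)*(-101) + 16735)*(2082 + (-2 + 2*(-6))*(-63 - 33)) = (137*(-101) + 16735)*(2082 + (-2 - 12)*(-96)) = (-13837 + 16735)*(2082 - 14*(-96)) = 2898*(2082 + 1344) = 2898*3426 = 9928548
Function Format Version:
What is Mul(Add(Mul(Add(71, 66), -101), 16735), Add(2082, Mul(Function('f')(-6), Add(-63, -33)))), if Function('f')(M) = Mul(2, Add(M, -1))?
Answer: 9928548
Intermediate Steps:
Function('f')(M) = Add(-2, Mul(2, M)) (Function('f')(M) = Mul(2, Add(-1, M)) = Add(-2, Mul(2, M)))
Mul(Add(Mul(Add(71, 66), -101), 16735), Add(2082, Mul(Function('f')(-6), Add(-63, -33)))) = Mul(Add(Mul(Add(71, 66), -101), 16735), Add(2082, Mul(Add(-2, Mul(2, -6)), Add(-63, -33)))) = Mul(Add(Mul(137, -101), 16735), Add(2082, Mul(Add(-2, -12), -96))) = Mul(Add(-13837, 16735), Add(2082, Mul(-14, -96))) = Mul(2898, Add(2082, 1344)) = Mul(2898, 3426) = 9928548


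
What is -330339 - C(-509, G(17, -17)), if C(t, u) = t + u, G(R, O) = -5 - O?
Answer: -329842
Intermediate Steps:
-330339 - C(-509, G(17, -17)) = -330339 - (-509 + (-5 - 1*(-17))) = -330339 - (-509 + (-5 + 17)) = -330339 - (-509 + 12) = -330339 - 1*(-497) = -330339 + 497 = -329842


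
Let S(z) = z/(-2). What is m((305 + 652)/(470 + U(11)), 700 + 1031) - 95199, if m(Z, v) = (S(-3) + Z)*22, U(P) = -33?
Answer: -41566488/437 ≈ -95118.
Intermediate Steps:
S(z) = -z/2 (S(z) = z*(-½) = -z/2)
m(Z, v) = 33 + 22*Z (m(Z, v) = (-½*(-3) + Z)*22 = (3/2 + Z)*22 = 33 + 22*Z)
m((305 + 652)/(470 + U(11)), 700 + 1031) - 95199 = (33 + 22*((305 + 652)/(470 - 33))) - 95199 = (33 + 22*(957/437)) - 95199 = (33 + 21054/437) - 95199 = 35475/437 - 95199 = -41566488/437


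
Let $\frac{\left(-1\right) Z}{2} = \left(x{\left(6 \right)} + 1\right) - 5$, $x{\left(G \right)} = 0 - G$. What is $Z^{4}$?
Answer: $160000$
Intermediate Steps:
$x{\left(G \right)} = - G$
$Z = 20$ ($Z = - 2 \left(\left(\left(-1\right) 6 + 1\right) - 5\right) = - 2 \left(\left(-6 + 1\right) - 5\right) = - 2 \left(-5 - 5\right) = \left(-2\right) \left(-10\right) = 20$)
$Z^{4} = 20^{4} = 160000$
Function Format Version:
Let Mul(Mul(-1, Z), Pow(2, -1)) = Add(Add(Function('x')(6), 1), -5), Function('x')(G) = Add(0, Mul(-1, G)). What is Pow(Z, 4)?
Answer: 160000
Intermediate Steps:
Function('x')(G) = Mul(-1, G)
Z = 20 (Z = Mul(-2, Add(Add(Mul(-1, 6), 1), -5)) = Mul(-2, Add(Add(-6, 1), -5)) = Mul(-2, Add(-5, -5)) = Mul(-2, -10) = 20)
Pow(Z, 4) = Pow(20, 4) = 160000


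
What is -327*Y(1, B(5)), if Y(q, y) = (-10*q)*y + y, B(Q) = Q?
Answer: 14715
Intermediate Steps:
Y(q, y) = y - 10*q*y (Y(q, y) = -10*q*y + y = y - 10*q*y)
-327*Y(1, B(5)) = -1635*(1 - 10*1) = -1635*(1 - 10) = -1635*(-9) = -327*(-45) = 14715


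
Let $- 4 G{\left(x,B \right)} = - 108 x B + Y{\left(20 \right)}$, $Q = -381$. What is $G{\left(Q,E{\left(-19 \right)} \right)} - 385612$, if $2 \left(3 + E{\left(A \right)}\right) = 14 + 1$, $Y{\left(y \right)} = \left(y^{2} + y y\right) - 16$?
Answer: $- \frac{864199}{2} \approx -4.321 \cdot 10^{5}$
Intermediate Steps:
$Y{\left(y \right)} = -16 + 2 y^{2}$ ($Y{\left(y \right)} = \left(y^{2} + y^{2}\right) - 16 = 2 y^{2} - 16 = -16 + 2 y^{2}$)
$E{\left(A \right)} = \frac{9}{2}$ ($E{\left(A \right)} = -3 + \frac{14 + 1}{2} = -3 + \frac{1}{2} \cdot 15 = -3 + \frac{15}{2} = \frac{9}{2}$)
$G{\left(x,B \right)} = -196 + 27 B x$ ($G{\left(x,B \right)} = - \frac{- 108 x B - \left(16 - 2 \cdot 20^{2}\right)}{4} = - \frac{- 108 B x + \left(-16 + 2 \cdot 400\right)}{4} = - \frac{- 108 B x + \left(-16 + 800\right)}{4} = - \frac{- 108 B x + 784}{4} = - \frac{784 - 108 B x}{4} = -196 + 27 B x$)
$G{\left(Q,E{\left(-19 \right)} \right)} - 385612 = \left(-196 + 27 \cdot \frac{9}{2} \left(-381\right)\right) - 385612 = \left(-196 - \frac{92583}{2}\right) - 385612 = - \frac{92975}{2} - 385612 = - \frac{864199}{2}$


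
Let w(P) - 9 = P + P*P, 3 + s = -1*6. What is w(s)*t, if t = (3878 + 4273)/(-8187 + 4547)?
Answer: -50787/280 ≈ -181.38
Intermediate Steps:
s = -9 (s = -3 - 1*6 = -3 - 6 = -9)
t = -627/280 (t = 8151/(-3640) = 8151*(-1/3640) = -627/280 ≈ -2.2393)
w(P) = 9 + P + P**2 (w(P) = 9 + (P + P*P) = 9 + (P + P**2) = 9 + P + P**2)
w(s)*t = (9 - 9 + (-9)**2)*(-627/280) = (9 - 9 + 81)*(-627/280) = 81*(-627/280) = -50787/280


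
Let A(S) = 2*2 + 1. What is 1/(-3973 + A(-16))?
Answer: -1/3968 ≈ -0.00025202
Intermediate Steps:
A(S) = 5 (A(S) = 4 + 1 = 5)
1/(-3973 + A(-16)) = 1/(-3973 + 5) = 1/(-3968) = -1/3968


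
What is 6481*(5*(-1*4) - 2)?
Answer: -142582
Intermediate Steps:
6481*(5*(-1*4) - 2) = 6481*(5*(-4) - 2) = 6481*(-20 - 2) = 6481*(-22) = -142582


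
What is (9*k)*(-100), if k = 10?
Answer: -9000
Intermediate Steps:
(9*k)*(-100) = (9*10)*(-100) = 90*(-100) = -9000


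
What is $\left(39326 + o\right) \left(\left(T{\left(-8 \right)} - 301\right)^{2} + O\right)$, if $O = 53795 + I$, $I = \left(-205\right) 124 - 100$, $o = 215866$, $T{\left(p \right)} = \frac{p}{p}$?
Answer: $30182833800$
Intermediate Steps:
$T{\left(p \right)} = 1$
$I = -25520$ ($I = -25420 - 100 = -25520$)
$O = 28275$ ($O = 53795 - 25520 = 28275$)
$\left(39326 + o\right) \left(\left(T{\left(-8 \right)} - 301\right)^{2} + O\right) = \left(39326 + 215866\right) \left(\left(1 - 301\right)^{2} + 28275\right) = 255192 \left(\left(-300\right)^{2} + 28275\right) = 255192 \left(90000 + 28275\right) = 255192 \cdot 118275 = 30182833800$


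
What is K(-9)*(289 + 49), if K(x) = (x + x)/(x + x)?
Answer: 338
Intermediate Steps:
K(x) = 1 (K(x) = (2*x)/((2*x)) = (2*x)*(1/(2*x)) = 1)
K(-9)*(289 + 49) = 1*(289 + 49) = 1*338 = 338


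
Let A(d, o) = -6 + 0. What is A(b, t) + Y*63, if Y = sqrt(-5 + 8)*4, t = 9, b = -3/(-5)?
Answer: -6 + 252*sqrt(3) ≈ 430.48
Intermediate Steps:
b = 3/5 (b = -3*(-1/5) = 3/5 ≈ 0.60000)
A(d, o) = -6
Y = 4*sqrt(3) (Y = sqrt(3)*4 = 4*sqrt(3) ≈ 6.9282)
A(b, t) + Y*63 = -6 + (4*sqrt(3))*63 = -6 + 252*sqrt(3)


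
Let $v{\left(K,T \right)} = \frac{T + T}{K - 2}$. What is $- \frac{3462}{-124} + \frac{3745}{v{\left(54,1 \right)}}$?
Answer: $\frac{6038671}{62} \approx 97398.0$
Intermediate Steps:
$v{\left(K,T \right)} = \frac{2 T}{-2 + K}$
$- \frac{3462}{-124} + \frac{3745}{v{\left(54,1 \right)}} = - \frac{3462}{-124} + \frac{3745}{2 \cdot 1 \frac{1}{-2 + 54}} = \left(-3462\right) \left(- \frac{1}{124}\right) + \frac{3745}{2 \cdot 1 \cdot \frac{1}{52}} = \frac{1731}{62} + \frac{3745}{2 \cdot 1 \cdot \frac{1}{52}} = \frac{1731}{62} + 3745 \frac{1}{\frac{1}{26}} = \frac{1731}{62} + 3745 \cdot 26 = \frac{1731}{62} + 97370 = \frac{6038671}{62}$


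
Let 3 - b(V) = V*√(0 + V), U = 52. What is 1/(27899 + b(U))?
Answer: 13951/389190498 + 26*√13/194595249 ≈ 3.6328e-5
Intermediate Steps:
b(V) = 3 - V^(3/2) (b(V) = 3 - V*√(0 + V) = 3 - V*√V = 3 - V^(3/2))
1/(27899 + b(U)) = 1/(27899 + (3 - 52^(3/2))) = 1/(27899 + (3 - 104*√13)) = 1/(27902 - 104*√13)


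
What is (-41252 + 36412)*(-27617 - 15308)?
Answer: 207757000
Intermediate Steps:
(-41252 + 36412)*(-27617 - 15308) = -4840*(-42925) = 207757000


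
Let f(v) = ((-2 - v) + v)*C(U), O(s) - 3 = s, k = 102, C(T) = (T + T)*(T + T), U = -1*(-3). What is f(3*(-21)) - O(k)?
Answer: -177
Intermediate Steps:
U = 3
C(T) = 4*T² (C(T) = (2*T)*(2*T) = 4*T²)
O(s) = 3 + s
f(v) = -72 (f(v) = ((-2 - v) + v)*(4*3²) = -8*9 = -2*36 = -72)
f(3*(-21)) - O(k) = -72 - (3 + 102) = -72 - 1*105 = -72 - 105 = -177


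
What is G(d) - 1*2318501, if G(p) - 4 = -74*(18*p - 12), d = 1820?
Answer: -4741849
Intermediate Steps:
G(p) = 892 - 1332*p (G(p) = 4 - 74*(18*p - 12) = 4 - 74*(-12 + 18*p) = 4 + (888 - 1332*p) = 892 - 1332*p)
G(d) - 1*2318501 = (892 - 1332*1820) - 1*2318501 = (892 - 2424240) - 2318501 = -2423348 - 2318501 = -4741849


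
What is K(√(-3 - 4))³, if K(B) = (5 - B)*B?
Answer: -3332 - 140*I*√7 ≈ -3332.0 - 370.41*I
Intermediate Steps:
K(B) = B*(5 - B)
K(√(-3 - 4))³ = (√(-3 - 4)*(5 - √(-3 - 4)))³ = (√(-7)*(5 - √(-7)))³ = ((I*√7)*(5 - I*√7))³ = (I*√7*(5 - I*√7))³ = -7*I*√7*(5 - I*√7)³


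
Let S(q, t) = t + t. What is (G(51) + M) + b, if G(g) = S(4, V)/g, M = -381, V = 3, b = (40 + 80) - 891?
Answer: -19582/17 ≈ -1151.9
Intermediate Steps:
b = -771 (b = 120 - 891 = -771)
S(q, t) = 2*t
G(g) = 6/g (G(g) = (2*3)/g = 6/g)
(G(51) + M) + b = (6/51 - 381) - 771 = (6*(1/51) - 381) - 771 = (2/17 - 381) - 771 = -6475/17 - 771 = -19582/17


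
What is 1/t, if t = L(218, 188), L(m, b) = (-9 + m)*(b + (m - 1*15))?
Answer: 1/81719 ≈ 1.2237e-5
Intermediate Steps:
L(m, b) = (-9 + m)*(-15 + b + m) (L(m, b) = (-9 + m)*(b + (m - 15)) = (-9 + m)*(b + (-15 + m)) = (-9 + m)*(-15 + b + m))
t = 81719 (t = 135 + 218**2 - 24*218 - 9*188 + 188*218 = 135 + 47524 - 5232 - 1692 + 40984 = 81719)
1/t = 1/81719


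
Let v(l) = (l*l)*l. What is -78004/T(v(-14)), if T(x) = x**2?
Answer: -19501/1882384 ≈ -0.010360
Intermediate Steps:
v(l) = l**3 (v(l) = l**2*l = l**3)
-78004/T(v(-14)) = -78004/(((-14)**3)**2) = -78004/((-2744)**2) = -78004/7529536 = -78004*1/7529536 = -19501/1882384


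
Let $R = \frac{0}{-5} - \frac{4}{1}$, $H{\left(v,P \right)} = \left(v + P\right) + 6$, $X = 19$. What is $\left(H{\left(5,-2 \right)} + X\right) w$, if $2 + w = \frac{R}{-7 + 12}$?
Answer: $- \frac{392}{5} \approx -78.4$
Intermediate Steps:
$H{\left(v,P \right)} = 6 + P + v$ ($H{\left(v,P \right)} = \left(P + v\right) + 6 = 6 + P + v$)
$R = -4$ ($R = 0 \left(- \frac{1}{5}\right) - 4 = 0 - 4 = -4$)
$w = - \frac{14}{5}$ ($w = -2 - \frac{4}{-7 + 12} = -2 - \frac{4}{5} = - \frac{14}{5} \approx -2.8$)
$\left(H{\left(5,-2 \right)} + X\right) w = \left(\left(6 - 2 + 5\right) + 19\right) \left(- \frac{14}{5}\right) = \left(9 + 19\right) \left(- \frac{14}{5}\right) = 28 \left(- \frac{14}{5}\right) = - \frac{392}{5}$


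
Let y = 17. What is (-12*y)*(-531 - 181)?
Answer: 145248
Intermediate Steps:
(-12*y)*(-531 - 181) = (-12*17)*(-531 - 181) = -204*(-712) = 145248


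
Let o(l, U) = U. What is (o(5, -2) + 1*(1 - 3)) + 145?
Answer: 141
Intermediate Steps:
(o(5, -2) + 1*(1 - 3)) + 145 = (-2 + 1*(1 - 3)) + 145 = (-2 + 1*(-2)) + 145 = (-2 - 2) + 145 = -4 + 145 = 141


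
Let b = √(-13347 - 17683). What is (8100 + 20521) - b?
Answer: 28621 - I*√31030 ≈ 28621.0 - 176.15*I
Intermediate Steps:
b = I*√31030 (b = √(-31030) = I*√31030 ≈ 176.15*I)
(8100 + 20521) - b = (8100 + 20521) - I*√31030 = 28621 - I*√31030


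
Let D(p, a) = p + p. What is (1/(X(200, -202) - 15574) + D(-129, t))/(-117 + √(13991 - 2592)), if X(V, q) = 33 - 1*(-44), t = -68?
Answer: 467792559/35488130 + 3998227*√11399/35488130 ≈ 25.210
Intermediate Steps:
X(V, q) = 77 (X(V, q) = 33 + 44 = 77)
D(p, a) = 2*p
(1/(X(200, -202) - 15574) + D(-129, t))/(-117 + √(13991 - 2592)) = (1/(77 - 15574) + 2*(-129))/(-117 + √(13991 - 2592)) = (1/(-15497) - 258)/(-117 + √11399) = (-1/15497 - 258)/(-117 + √11399) = -3998227/(15497*(-117 + √11399))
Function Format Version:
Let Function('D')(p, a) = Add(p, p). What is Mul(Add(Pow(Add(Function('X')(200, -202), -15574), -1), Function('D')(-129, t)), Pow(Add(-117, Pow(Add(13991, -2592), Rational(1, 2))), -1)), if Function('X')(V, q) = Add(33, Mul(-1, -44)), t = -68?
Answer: Add(Rational(467792559, 35488130), Mul(Rational(3998227, 35488130), Pow(11399, Rational(1, 2)))) ≈ 25.210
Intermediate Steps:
Function('X')(V, q) = 77 (Function('X')(V, q) = Add(33, 44) = 77)
Function('D')(p, a) = Mul(2, p)
Mul(Add(Pow(Add(Function('X')(200, -202), -15574), -1), Function('D')(-129, t)), Pow(Add(-117, Pow(Add(13991, -2592), Rational(1, 2))), -1)) = Mul(Add(Pow(Add(77, -15574), -1), Mul(2, -129)), Pow(Add(-117, Pow(Add(13991, -2592), Rational(1, 2))), -1)) = Mul(Add(Pow(-15497, -1), -258), Pow(Add(-117, Pow(11399, Rational(1, 2))), -1)) = Mul(Add(Rational(-1, 15497), -258), Pow(Add(-117, Pow(11399, Rational(1, 2))), -1)) = Mul(Rational(-3998227, 15497), Pow(Add(-117, Pow(11399, Rational(1, 2))), -1))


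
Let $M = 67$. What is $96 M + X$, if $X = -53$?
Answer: $6379$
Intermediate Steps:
$96 M + X = 96 \cdot 67 - 53 = 6432 - 53 = 6379$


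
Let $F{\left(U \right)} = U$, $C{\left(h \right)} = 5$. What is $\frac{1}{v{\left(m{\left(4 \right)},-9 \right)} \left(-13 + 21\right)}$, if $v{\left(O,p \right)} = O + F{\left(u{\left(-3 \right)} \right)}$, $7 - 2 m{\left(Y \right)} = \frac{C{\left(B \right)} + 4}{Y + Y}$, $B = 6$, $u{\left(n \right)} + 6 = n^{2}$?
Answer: $\frac{2}{95} \approx 0.021053$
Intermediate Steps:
$u{\left(n \right)} = -6 + n^{2}$
$m{\left(Y \right)} = \frac{7}{2} - \frac{9}{4 Y}$ ($m{\left(Y \right)} = \frac{7}{2} - \frac{\left(5 + 4\right) \frac{1}{Y + Y}}{2} = \frac{7}{2} - \frac{9 \frac{1}{2 Y}}{2} = \frac{7}{2} - \frac{\frac{9}{2} \frac{1}{Y}}{2} = \frac{7}{2} - \frac{9}{4 Y}$)
$v{\left(O,p \right)} = 3 + O$ ($v{\left(O,p \right)} = O - \left(6 - \left(-3\right)^{2}\right) = O + \left(-6 + 9\right) = O + 3 = 3 + O$)
$\frac{1}{v{\left(m{\left(4 \right)},-9 \right)} \left(-13 + 21\right)} = \frac{1}{\left(3 + \frac{-9 + 14 \cdot 4}{4 \cdot 4}\right) \left(-13 + 21\right)} = \frac{1}{\left(3 + \frac{1}{4} \cdot \frac{1}{4} \left(-9 + 56\right)\right) 8} = \frac{1}{\left(3 + \frac{1}{4} \cdot \frac{1}{4} \cdot 47\right) 8} = \frac{1}{\left(3 + \frac{47}{16}\right) 8} = \frac{1}{\frac{95}{16} \cdot 8} = \frac{1}{\frac{95}{2}} = \frac{2}{95}$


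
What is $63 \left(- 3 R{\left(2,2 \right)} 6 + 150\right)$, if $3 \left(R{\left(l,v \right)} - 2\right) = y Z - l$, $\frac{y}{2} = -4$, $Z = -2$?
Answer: $1890$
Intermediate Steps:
$y = -8$ ($y = 2 \left(-4\right) = -8$)
$R{\left(l,v \right)} = \frac{22}{3} - \frac{l}{3}$ ($R{\left(l,v \right)} = 2 + \frac{\left(-8\right) \left(-2\right) - l}{3} = 2 + \frac{16 - l}{3} = 2 - \left(- \frac{16}{3} + \frac{l}{3}\right) = \frac{22}{3} - \frac{l}{3}$)
$63 \left(- 3 R{\left(2,2 \right)} 6 + 150\right) = 63 \left(- 3 \left(\frac{22}{3} - \frac{2}{3}\right) 6 + 150\right) = 63 \left(\left(-3\right) \frac{20}{3} \cdot 6 + 150\right) = 63 \left(\left(-20\right) 6 + 150\right) = 63 \left(-120 + 150\right) = 63 \cdot 30 = 1890$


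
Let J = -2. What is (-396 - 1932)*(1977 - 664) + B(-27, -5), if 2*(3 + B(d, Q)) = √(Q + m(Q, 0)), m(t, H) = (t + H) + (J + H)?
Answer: -3056667 + I*√3 ≈ -3.0567e+6 + 1.732*I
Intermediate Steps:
m(t, H) = -2 + t + 2*H (m(t, H) = (t + H) + (-2 + H) = (H + t) + (-2 + H) = -2 + t + 2*H)
B(d, Q) = -3 + √(-2 + 2*Q)/2 (B(d, Q) = -3 + √(Q + (-2 + Q + 2*0))/2 = -3 + √(Q + (-2 + Q + 0))/2 = -3 + √(Q + (-2 + Q))/2 = -3 + √(-2 + 2*Q)/2)
(-396 - 1932)*(1977 - 664) + B(-27, -5) = (-396 - 1932)*(1977 - 664) + (-3 + √(-2 + 2*(-5))/2) = -2328*1313 + (-3 + √(-2 - 10)/2) = -3056664 + (-3 + √(-12)/2) = -3056664 + (-3 + (2*I*√3)/2) = -3056664 + (-3 + I*√3) = -3056667 + I*√3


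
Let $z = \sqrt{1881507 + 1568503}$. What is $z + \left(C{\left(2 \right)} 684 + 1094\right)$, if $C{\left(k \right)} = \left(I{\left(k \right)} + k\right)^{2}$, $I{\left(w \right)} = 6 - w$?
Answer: $25718 + \sqrt{3450010} \approx 27575.0$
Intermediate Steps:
$C{\left(k \right)} = 36$ ($C{\left(k \right)} = \left(\left(6 - k\right) + k\right)^{2} = 6^{2} = 36$)
$z = \sqrt{3450010} \approx 1857.4$
$z + \left(C{\left(2 \right)} 684 + 1094\right) = \sqrt{3450010} + \left(36 \cdot 684 + 1094\right) = \sqrt{3450010} + \left(24624 + 1094\right) = \sqrt{3450010} + 25718 = 25718 + \sqrt{3450010}$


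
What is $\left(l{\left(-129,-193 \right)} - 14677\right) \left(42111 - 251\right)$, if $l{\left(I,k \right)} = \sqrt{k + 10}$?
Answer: $-614379220 + 41860 i \sqrt{183} \approx -6.1438 \cdot 10^{8} + 5.6627 \cdot 10^{5} i$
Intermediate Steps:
$l{\left(I,k \right)} = \sqrt{10 + k}$
$\left(l{\left(-129,-193 \right)} - 14677\right) \left(42111 - 251\right) = \left(\sqrt{10 - 193} - 14677\right) \left(42111 - 251\right) = \left(\sqrt{-183} - 14677\right) 41860 = \left(i \sqrt{183} - 14677\right) 41860 = \left(-14677 + i \sqrt{183}\right) 41860 = -614379220 + 41860 i \sqrt{183}$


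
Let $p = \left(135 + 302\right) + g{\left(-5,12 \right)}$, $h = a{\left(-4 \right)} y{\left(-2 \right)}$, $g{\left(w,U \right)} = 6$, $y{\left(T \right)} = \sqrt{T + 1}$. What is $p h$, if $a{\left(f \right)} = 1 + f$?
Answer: $- 1329 i \approx - 1329.0 i$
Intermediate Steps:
$y{\left(T \right)} = \sqrt{1 + T}$
$h = - 3 i$ ($h = \left(1 - 4\right) \sqrt{1 - 2} = - 3 \sqrt{-1} = - 3 i \approx - 3.0 i$)
$p = 443$ ($p = \left(135 + 302\right) + 6 = 437 + 6 = 443$)
$p h = 443 \left(- 3 i\right) = - 1329 i$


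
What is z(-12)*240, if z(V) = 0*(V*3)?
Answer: 0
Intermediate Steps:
z(V) = 0 (z(V) = 0*(3*V) = 0)
z(-12)*240 = 0*240 = 0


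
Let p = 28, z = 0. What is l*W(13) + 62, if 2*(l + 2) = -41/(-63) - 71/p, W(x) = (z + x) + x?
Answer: -3655/252 ≈ -14.504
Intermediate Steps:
W(x) = 2*x (W(x) = (0 + x) + x = x + x = 2*x)
l = -1483/504 (l = -2 + (-41/(-63) - 71/28)/2 = -2 + (-41*(-1/63) - 71*1/28)/2 = -2 + (41/63 - 71/28)/2 = -2 + (½)*(-475/252) = -2 - 475/504 = -1483/504 ≈ -2.9425)
l*W(13) + 62 = -1483*13/252 + 62 = -1483/504*26 + 62 = -19279/252 + 62 = -3655/252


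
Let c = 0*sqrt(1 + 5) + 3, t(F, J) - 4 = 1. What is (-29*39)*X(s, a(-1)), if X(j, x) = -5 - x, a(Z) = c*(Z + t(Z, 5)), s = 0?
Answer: 19227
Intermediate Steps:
t(F, J) = 5 (t(F, J) = 4 + 1 = 5)
c = 3 (c = 0*sqrt(6) + 3 = 0 + 3 = 3)
a(Z) = 15 + 3*Z (a(Z) = 3*(Z + 5) = 3*(5 + Z) = 15 + 3*Z)
(-29*39)*X(s, a(-1)) = (-29*39)*(-5 - (15 + 3*(-1))) = -1131*(-5 - (15 - 3)) = -1131*(-5 - 1*12) = -1131*(-5 - 12) = -1131*(-17) = 19227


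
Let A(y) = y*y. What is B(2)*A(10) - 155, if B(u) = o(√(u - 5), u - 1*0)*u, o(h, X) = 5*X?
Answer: 1845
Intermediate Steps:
A(y) = y²
B(u) = 5*u² (B(u) = (5*(u - 1*0))*u = (5*(u + 0))*u = (5*u)*u = 5*u²)
B(2)*A(10) - 155 = (5*2²)*10² - 155 = (5*4)*100 - 155 = 20*100 - 155 = 2000 - 155 = 1845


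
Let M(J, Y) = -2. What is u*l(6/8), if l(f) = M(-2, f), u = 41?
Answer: -82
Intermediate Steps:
l(f) = -2
u*l(6/8) = 41*(-2) = -82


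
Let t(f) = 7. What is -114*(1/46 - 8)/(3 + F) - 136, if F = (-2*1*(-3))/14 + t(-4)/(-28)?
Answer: 307340/2047 ≈ 150.14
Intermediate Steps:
F = 5/28 (F = (-2*1*(-3))/14 + 7/(-28) = -2*(-3)*(1/14) + 7*(-1/28) = 6*(1/14) - ¼ = 3/7 - ¼ = 5/28 ≈ 0.17857)
-114*(1/46 - 8)/(3 + F) - 136 = -114*(1/46 - 8)/(3 + 5/28) - 136 = -114*(1/46 - 8)/89/28 - 136 = -(-20919)*28/(23*89) - 136 = -114*(-5138/2047) - 136 = 585732/2047 - 136 = 307340/2047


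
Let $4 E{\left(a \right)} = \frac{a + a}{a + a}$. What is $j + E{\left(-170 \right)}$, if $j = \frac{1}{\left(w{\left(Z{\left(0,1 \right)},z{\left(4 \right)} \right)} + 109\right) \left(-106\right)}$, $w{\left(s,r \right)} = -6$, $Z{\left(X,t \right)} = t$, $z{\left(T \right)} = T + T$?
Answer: $\frac{5457}{21836} \approx 0.24991$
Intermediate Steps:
$z{\left(T \right)} = 2 T$
$E{\left(a \right)} = \frac{1}{4}$ ($E{\left(a \right)} = \frac{\left(a + a\right) \frac{1}{a + a}}{4} = \frac{2 a \frac{1}{2 a}}{4} = \frac{1}{4} \cdot 1 = \frac{1}{4}$)
$j = - \frac{1}{10918}$ ($j = \frac{1}{\left(-6 + 109\right) \left(-106\right)} = \frac{1}{103 \left(-106\right)} = \frac{1}{-10918} = - \frac{1}{10918} \approx -9.1592 \cdot 10^{-5}$)
$j + E{\left(-170 \right)} = - \frac{1}{10918} + \frac{1}{4} = \frac{5457}{21836}$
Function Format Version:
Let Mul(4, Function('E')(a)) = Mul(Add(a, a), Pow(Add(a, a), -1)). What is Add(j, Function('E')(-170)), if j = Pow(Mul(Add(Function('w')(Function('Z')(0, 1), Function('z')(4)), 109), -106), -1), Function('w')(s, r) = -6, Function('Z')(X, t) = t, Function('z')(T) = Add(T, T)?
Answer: Rational(5457, 21836) ≈ 0.24991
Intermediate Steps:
Function('z')(T) = Mul(2, T)
Function('E')(a) = Rational(1, 4) (Function('E')(a) = Mul(Rational(1, 4), Mul(Add(a, a), Pow(Add(a, a), -1))) = Mul(Rational(1, 4), Mul(Mul(2, a), Pow(Mul(2, a), -1))) = Mul(Rational(1, 4), Mul(Mul(2, a), Mul(Rational(1, 2), Pow(a, -1)))) = Mul(Rational(1, 4), 1) = Rational(1, 4))
j = Rational(-1, 10918) (j = Pow(Mul(Add(-6, 109), -106), -1) = Pow(Mul(103, -106), -1) = Pow(-10918, -1) = Rational(-1, 10918) ≈ -9.1592e-5)
Add(j, Function('E')(-170)) = Add(Rational(-1, 10918), Rational(1, 4)) = Rational(5457, 21836)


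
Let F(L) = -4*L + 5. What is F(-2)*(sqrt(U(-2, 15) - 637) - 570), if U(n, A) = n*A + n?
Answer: -7410 + 13*I*sqrt(669) ≈ -7410.0 + 336.25*I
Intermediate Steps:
F(L) = 5 - 4*L
U(n, A) = n + A*n (U(n, A) = A*n + n = n + A*n)
F(-2)*(sqrt(U(-2, 15) - 637) - 570) = (5 - 4*(-2))*(sqrt(-2*(1 + 15) - 637) - 570) = (5 + 8)*(sqrt(-2*16 - 637) - 570) = 13*(sqrt(-32 - 637) - 570) = 13*(sqrt(-669) - 570) = 13*(I*sqrt(669) - 570) = 13*(-570 + I*sqrt(669)) = -7410 + 13*I*sqrt(669)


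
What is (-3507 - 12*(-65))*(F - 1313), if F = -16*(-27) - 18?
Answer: 2451573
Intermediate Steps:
F = 414 (F = 432 - 18 = 414)
(-3507 - 12*(-65))*(F - 1313) = (-3507 - 12*(-65))*(414 - 1313) = (-3507 + 780)*(-899) = -2727*(-899) = 2451573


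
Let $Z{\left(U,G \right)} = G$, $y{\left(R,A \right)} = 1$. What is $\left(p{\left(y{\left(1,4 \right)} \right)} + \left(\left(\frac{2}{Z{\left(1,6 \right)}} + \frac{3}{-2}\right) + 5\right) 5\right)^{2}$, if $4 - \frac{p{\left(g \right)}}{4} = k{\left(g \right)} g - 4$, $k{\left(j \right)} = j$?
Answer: $\frac{80089}{36} \approx 2224.7$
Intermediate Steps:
$p{\left(g \right)} = 32 - 4 g^{2}$ ($p{\left(g \right)} = 16 - 4 \left(g g - 4\right) = 16 - 4 \left(g^{2} - 4\right) = 16 - 4 \left(-4 + g^{2}\right) = 16 - \left(-16 + 4 g^{2}\right) = 32 - 4 g^{2}$)
$\left(p{\left(y{\left(1,4 \right)} \right)} + \left(\left(\frac{2}{Z{\left(1,6 \right)}} + \frac{3}{-2}\right) + 5\right) 5\right)^{2} = \left(\left(32 - 4 \cdot 1^{2}\right) + \left(\left(\frac{2}{6} + \frac{3}{-2}\right) + 5\right) 5\right)^{2} = \left(\left(32 - 4\right) + \left(\left(2 \cdot \frac{1}{6} + 3 \left(- \frac{1}{2}\right)\right) + 5\right) 5\right)^{2} = \left(\left(32 - 4\right) + \left(\left(\frac{1}{3} - \frac{3}{2}\right) + 5\right) 5\right)^{2} = \left(28 + \left(- \frac{7}{6} + 5\right) 5\right)^{2} = \left(28 + \frac{23}{6} \cdot 5\right)^{2} = \left(28 + \frac{115}{6}\right)^{2} = \left(\frac{283}{6}\right)^{2} = \frac{80089}{36}$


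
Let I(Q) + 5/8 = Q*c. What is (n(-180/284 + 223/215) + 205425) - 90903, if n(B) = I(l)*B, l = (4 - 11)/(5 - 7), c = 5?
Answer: 1398625797/12212 ≈ 1.1453e+5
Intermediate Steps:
l = 7/2 (l = -7/(-2) = -7*(-½) = 7/2 ≈ 3.5000)
I(Q) = -5/8 + 5*Q (I(Q) = -5/8 + Q*5 = -5/8 + 5*Q)
n(B) = 135*B/8 (n(B) = (-5/8 + 5*(7/2))*B = (-5/8 + 35/2)*B = 135*B/8)
(n(-180/284 + 223/215) + 205425) - 90903 = (135*(-180/284 + 223/215)/8 + 205425) - 90903 = (135*(-180*1/284 + 223*(1/215))/8 + 205425) - 90903 = (135*(-45/71 + 223/215)/8 + 205425) - 90903 = ((135/8)*(6158/15265) + 205425) - 90903 = (83133/12212 + 205425) - 90903 = 2508733233/12212 - 90903 = 1398625797/12212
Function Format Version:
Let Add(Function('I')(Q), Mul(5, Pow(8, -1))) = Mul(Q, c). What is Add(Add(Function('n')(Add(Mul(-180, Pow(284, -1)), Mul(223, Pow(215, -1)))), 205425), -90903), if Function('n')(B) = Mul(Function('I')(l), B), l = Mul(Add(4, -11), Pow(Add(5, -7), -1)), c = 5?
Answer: Rational(1398625797, 12212) ≈ 1.1453e+5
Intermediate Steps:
l = Rational(7, 2) (l = Mul(-7, Pow(-2, -1)) = Mul(-7, Rational(-1, 2)) = Rational(7, 2) ≈ 3.5000)
Function('I')(Q) = Add(Rational(-5, 8), Mul(5, Q)) (Function('I')(Q) = Add(Rational(-5, 8), Mul(Q, 5)) = Add(Rational(-5, 8), Mul(5, Q)))
Function('n')(B) = Mul(Rational(135, 8), B) (Function('n')(B) = Mul(Add(Rational(-5, 8), Mul(5, Rational(7, 2))), B) = Mul(Add(Rational(-5, 8), Rational(35, 2)), B) = Mul(Rational(135, 8), B))
Add(Add(Function('n')(Add(Mul(-180, Pow(284, -1)), Mul(223, Pow(215, -1)))), 205425), -90903) = Add(Add(Mul(Rational(135, 8), Add(Mul(-180, Pow(284, -1)), Mul(223, Pow(215, -1)))), 205425), -90903) = Add(Add(Mul(Rational(135, 8), Add(Mul(-180, Rational(1, 284)), Mul(223, Rational(1, 215)))), 205425), -90903) = Add(Add(Mul(Rational(135, 8), Add(Rational(-45, 71), Rational(223, 215))), 205425), -90903) = Add(Add(Mul(Rational(135, 8), Rational(6158, 15265)), 205425), -90903) = Add(Add(Rational(83133, 12212), 205425), -90903) = Add(Rational(2508733233, 12212), -90903) = Rational(1398625797, 12212)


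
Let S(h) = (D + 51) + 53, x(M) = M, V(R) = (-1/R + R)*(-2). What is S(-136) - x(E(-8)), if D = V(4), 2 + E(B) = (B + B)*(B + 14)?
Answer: 389/2 ≈ 194.50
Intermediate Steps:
V(R) = -2*R + 2/R (V(R) = (R - 1/R)*(-2) = -2*R + 2/R)
E(B) = -2 + 2*B*(14 + B) (E(B) = -2 + (B + B)*(B + 14) = -2 + (2*B)*(14 + B) = -2 + 2*B*(14 + B))
D = -15/2 (D = -2*4 + 2/4 = -8 + 2*(¼) = -8 + ½ = -15/2 ≈ -7.5000)
S(h) = 193/2 (S(h) = (-15/2 + 51) + 53 = 87/2 + 53 = 193/2)
S(-136) - x(E(-8)) = 193/2 - (-2 + 2*(-8)² + 28*(-8)) = 193/2 - (-2 + 2*64 - 224) = 193/2 - (-2 + 128 - 224) = 193/2 - 1*(-98) = 193/2 + 98 = 389/2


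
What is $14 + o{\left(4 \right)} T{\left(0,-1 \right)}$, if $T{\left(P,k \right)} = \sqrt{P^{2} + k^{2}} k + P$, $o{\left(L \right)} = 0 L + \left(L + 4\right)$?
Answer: $6$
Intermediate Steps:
$o{\left(L \right)} = 4 + L$ ($o{\left(L \right)} = 0 + \left(4 + L\right) = 4 + L$)
$T{\left(P,k \right)} = P + k \sqrt{P^{2} + k^{2}}$ ($T{\left(P,k \right)} = k \sqrt{P^{2} + k^{2}} + P = P + k \sqrt{P^{2} + k^{2}}$)
$14 + o{\left(4 \right)} T{\left(0,-1 \right)} = 14 + \left(4 + 4\right) \left(0 - \sqrt{0^{2} + \left(-1\right)^{2}}\right) = 14 + 8 \left(0 - \sqrt{0 + 1}\right) = 14 + 8 \left(0 - \sqrt{1}\right) = 14 + 8 \left(0 - 1\right) = 14 + 8 \left(-1\right) = 14 - 8 = 6$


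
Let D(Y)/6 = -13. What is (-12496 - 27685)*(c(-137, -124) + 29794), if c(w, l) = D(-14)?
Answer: -1194018596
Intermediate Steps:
D(Y) = -78 (D(Y) = 6*(-13) = -78)
c(w, l) = -78
(-12496 - 27685)*(c(-137, -124) + 29794) = (-12496 - 27685)*(-78 + 29794) = -40181*29716 = -1194018596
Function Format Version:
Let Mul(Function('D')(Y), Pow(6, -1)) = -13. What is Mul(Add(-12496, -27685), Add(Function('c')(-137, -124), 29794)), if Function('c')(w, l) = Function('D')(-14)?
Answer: -1194018596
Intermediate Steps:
Function('D')(Y) = -78 (Function('D')(Y) = Mul(6, -13) = -78)
Function('c')(w, l) = -78
Mul(Add(-12496, -27685), Add(Function('c')(-137, -124), 29794)) = Mul(Add(-12496, -27685), Add(-78, 29794)) = Mul(-40181, 29716) = -1194018596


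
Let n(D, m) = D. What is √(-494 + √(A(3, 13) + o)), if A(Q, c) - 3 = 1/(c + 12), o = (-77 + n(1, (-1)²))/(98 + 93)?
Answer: √(-450540350 + 1910*√602414)/955 ≈ 22.19*I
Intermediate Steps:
o = -76/191 (o = (-77 + 1)/(98 + 93) = -76/191 ≈ -0.39791)
A(Q, c) = 3 + 1/(12 + c) (A(Q, c) = 3 + 1/(c + 12) = 3 + 1/(12 + c))
√(-494 + √(A(3, 13) + o)) = √(-494 + √((37 + 3*13)/(12 + 13) - 76/191)) = √(-494 + √((37 + 39)/25 - 76/191)) = √(-494 + √((1/25)*76 - 76/191)) = √(-494 + √(76/25 - 76/191)) = √(-494 + √(12616/4775)) = √(-494 + 2*√602414/955)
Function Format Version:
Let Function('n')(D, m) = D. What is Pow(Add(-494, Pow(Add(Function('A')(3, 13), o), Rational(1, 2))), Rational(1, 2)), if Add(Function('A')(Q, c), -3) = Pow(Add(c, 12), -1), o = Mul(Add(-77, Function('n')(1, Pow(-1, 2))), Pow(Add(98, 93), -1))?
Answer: Mul(Rational(1, 955), Pow(Add(-450540350, Mul(1910, Pow(602414, Rational(1, 2)))), Rational(1, 2))) ≈ Mul(22.190, I)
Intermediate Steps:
o = Rational(-76, 191) (o = Mul(Add(-77, 1), Pow(Add(98, 93), -1)) = Mul(-76, Pow(191, -1)) = Mul(-76, Rational(1, 191)) = Rational(-76, 191) ≈ -0.39791)
Function('A')(Q, c) = Add(3, Pow(Add(12, c), -1)) (Function('A')(Q, c) = Add(3, Pow(Add(c, 12), -1)) = Add(3, Pow(Add(12, c), -1)))
Pow(Add(-494, Pow(Add(Function('A')(3, 13), o), Rational(1, 2))), Rational(1, 2)) = Pow(Add(-494, Pow(Add(Mul(Pow(Add(12, 13), -1), Add(37, Mul(3, 13))), Rational(-76, 191)), Rational(1, 2))), Rational(1, 2)) = Pow(Add(-494, Pow(Add(Mul(Pow(25, -1), Add(37, 39)), Rational(-76, 191)), Rational(1, 2))), Rational(1, 2)) = Pow(Add(-494, Pow(Add(Mul(Rational(1, 25), 76), Rational(-76, 191)), Rational(1, 2))), Rational(1, 2)) = Pow(Add(-494, Pow(Add(Rational(76, 25), Rational(-76, 191)), Rational(1, 2))), Rational(1, 2)) = Pow(Add(-494, Pow(Rational(12616, 4775), Rational(1, 2))), Rational(1, 2)) = Pow(Add(-494, Mul(Rational(2, 955), Pow(602414, Rational(1, 2)))), Rational(1, 2))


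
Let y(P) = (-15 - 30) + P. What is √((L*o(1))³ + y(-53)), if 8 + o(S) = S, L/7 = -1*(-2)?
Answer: 7*I*√19210 ≈ 970.2*I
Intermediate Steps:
L = 14 (L = 7*(-1*(-2)) = 7*2 = 14)
y(P) = -45 + P
o(S) = -8 + S
√((L*o(1))³ + y(-53)) = √((14*(-8 + 1))³ + (-45 - 53)) = √((14*(-7))³ - 98) = √((-98)³ - 98) = √(-941192 - 98) = √(-941290) = 7*I*√19210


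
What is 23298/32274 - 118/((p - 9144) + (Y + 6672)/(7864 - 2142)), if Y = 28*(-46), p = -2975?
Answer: 4134504391/5651172021 ≈ 0.73162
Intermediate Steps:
Y = -1288
23298/32274 - 118/((p - 9144) + (Y + 6672)/(7864 - 2142)) = 23298/32274 - 118/((-2975 - 9144) + (-1288 + 6672)/(7864 - 2142)) = 23298*(1/32274) - 118/(-12119 + 5384/5722) = 353/489 - 118/(-12119 + 5384*(1/5722)) = 353/489 - 118/(-12119 + 2692/2861) = 353/489 - 118/(-34669767/2861) = 353/489 - 118*(-2861/34669767) = 353/489 + 337598/34669767 = 4134504391/5651172021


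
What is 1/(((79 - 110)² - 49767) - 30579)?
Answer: -1/79385 ≈ -1.2597e-5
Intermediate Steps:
1/(((79 - 110)² - 49767) - 30579) = 1/(((-31)² - 49767) - 30579) = 1/((961 - 49767) - 30579) = 1/(-48806 - 30579) = 1/(-79385) = -1/79385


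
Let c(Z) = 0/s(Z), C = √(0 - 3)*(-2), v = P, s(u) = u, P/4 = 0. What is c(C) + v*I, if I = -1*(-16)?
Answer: 0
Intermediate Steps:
P = 0 (P = 4*0 = 0)
v = 0
C = -2*I*√3 (C = √(-3)*(-2) = (I*√3)*(-2) = -2*I*√3 ≈ -3.4641*I)
I = 16
c(Z) = 0 (c(Z) = 0/Z = 0)
c(C) + v*I = 0 + 0*16 = 0 + 0 = 0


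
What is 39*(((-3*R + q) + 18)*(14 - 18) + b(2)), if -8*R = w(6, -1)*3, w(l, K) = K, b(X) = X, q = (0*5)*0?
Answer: -5109/2 ≈ -2554.5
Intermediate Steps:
q = 0 (q = 0*0 = 0)
R = 3/8 (R = -(-1)*3/8 = -⅛*(-3) = 3/8 ≈ 0.37500)
39*(((-3*R + q) + 18)*(14 - 18) + b(2)) = 39*(((-3*3/8 + 0) + 18)*(14 - 18) + 2) = 39*(((-9/8 + 0) + 18)*(-4) + 2) = 39*((-9/8 + 18)*(-4) + 2) = 39*((135/8)*(-4) + 2) = 39*(-135/2 + 2) = 39*(-131/2) = -5109/2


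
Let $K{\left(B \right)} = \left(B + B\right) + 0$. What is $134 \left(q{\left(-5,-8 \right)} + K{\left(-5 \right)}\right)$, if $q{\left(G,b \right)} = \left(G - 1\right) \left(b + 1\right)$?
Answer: $4288$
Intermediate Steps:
$q{\left(G,b \right)} = \left(1 + b\right) \left(-1 + G\right)$ ($q{\left(G,b \right)} = \left(-1 + G\right) \left(1 + b\right) = \left(1 + b\right) \left(-1 + G\right)$)
$K{\left(B \right)} = 2 B$ ($K{\left(B \right)} = 2 B + 0 = 2 B$)
$134 \left(q{\left(-5,-8 \right)} + K{\left(-5 \right)}\right) = 134 \left(\left(-1 - 5 - -8 - -40\right) + 2 \left(-5\right)\right) = 134 \left(\left(-1 - 5 + 8 + 40\right) - 10\right) = 134 \left(42 - 10\right) = 134 \cdot 32 = 4288$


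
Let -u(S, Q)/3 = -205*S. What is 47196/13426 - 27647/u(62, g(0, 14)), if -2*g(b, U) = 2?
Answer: 714197429/255966690 ≈ 2.7902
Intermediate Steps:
g(b, U) = -1 (g(b, U) = -½*2 = -1)
u(S, Q) = 615*S (u(S, Q) = -(-615)*S = 615*S)
47196/13426 - 27647/u(62, g(0, 14)) = 47196/13426 - 27647/(615*62) = 47196*(1/13426) - 27647/38130 = 23598/6713 - 27647*1/38130 = 23598/6713 - 27647/38130 = 714197429/255966690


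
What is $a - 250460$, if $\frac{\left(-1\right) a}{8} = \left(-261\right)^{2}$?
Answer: $-795428$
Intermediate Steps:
$a = -544968$ ($a = - 8 \left(-261\right)^{2} = \left(-8\right) 68121 = -544968$)
$a - 250460 = -544968 - 250460 = -795428$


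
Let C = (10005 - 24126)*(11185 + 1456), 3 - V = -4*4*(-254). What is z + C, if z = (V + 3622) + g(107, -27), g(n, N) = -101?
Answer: -178504101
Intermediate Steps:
V = -4061 (V = 3 - (-4*4)*(-254) = 3 - (-16)*(-254) = 3 - 1*4064 = 3 - 4064 = -4061)
z = -540 (z = (-4061 + 3622) - 101 = -439 - 101 = -540)
C = -178503561 (C = -14121*12641 = -178503561)
z + C = -540 - 178503561 = -178504101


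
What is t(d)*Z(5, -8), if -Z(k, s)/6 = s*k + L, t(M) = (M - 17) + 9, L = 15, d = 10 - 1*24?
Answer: -3300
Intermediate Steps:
d = -14 (d = 10 - 24 = -14)
t(M) = -8 + M (t(M) = (-17 + M) + 9 = -8 + M)
Z(k, s) = -90 - 6*k*s (Z(k, s) = -6*(s*k + 15) = -6*(k*s + 15) = -6*(15 + k*s) = -90 - 6*k*s)
t(d)*Z(5, -8) = (-8 - 14)*(-90 - 6*5*(-8)) = -22*(-90 + 240) = -22*150 = -3300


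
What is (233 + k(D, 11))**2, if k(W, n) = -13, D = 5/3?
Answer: 48400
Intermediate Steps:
D = 5/3 (D = 5*(1/3) = 5/3 ≈ 1.6667)
(233 + k(D, 11))**2 = (233 - 13)**2 = 220**2 = 48400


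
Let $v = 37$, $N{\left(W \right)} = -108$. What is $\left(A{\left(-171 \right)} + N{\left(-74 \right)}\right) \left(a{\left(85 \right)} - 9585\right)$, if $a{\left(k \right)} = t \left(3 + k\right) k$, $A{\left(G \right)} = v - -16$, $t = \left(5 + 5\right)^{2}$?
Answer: $-40612825$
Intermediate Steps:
$t = 100$ ($t = 10^{2} = 100$)
$A{\left(G \right)} = 53$ ($A{\left(G \right)} = 37 - -16 = 37 + 16 = 53$)
$a{\left(k \right)} = 100 k \left(3 + k\right)$ ($a{\left(k \right)} = 100 \left(3 + k\right) k = 100 k \left(3 + k\right)$)
$\left(A{\left(-171 \right)} + N{\left(-74 \right)}\right) \left(a{\left(85 \right)} - 9585\right) = \left(53 - 108\right) \left(100 \cdot 85 \left(3 + 85\right) - 9585\right) = - 55 \left(100 \cdot 85 \cdot 88 - 9585\right) = - 55 \left(748000 - 9585\right) = \left(-55\right) 738415 = -40612825$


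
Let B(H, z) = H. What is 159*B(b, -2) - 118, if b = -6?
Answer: -1072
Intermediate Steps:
159*B(b, -2) - 118 = 159*(-6) - 118 = -954 - 118 = -1072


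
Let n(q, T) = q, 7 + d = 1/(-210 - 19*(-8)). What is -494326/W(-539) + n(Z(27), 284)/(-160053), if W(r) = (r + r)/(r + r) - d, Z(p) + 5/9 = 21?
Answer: -444083694932/7202385 ≈ -61658.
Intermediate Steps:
d = -407/58 (d = -7 + 1/(-210 - 19*(-8)) = -7 + 1/(-210 + 152) = -7 + 1/(-58) = -7 - 1/58 = -407/58 ≈ -7.0172)
Z(p) = 184/9 (Z(p) = -5/9 + 21 = 184/9)
W(r) = 465/58 (W(r) = (r + r)/(r + r) - 1*(-407/58) = (2*r)/((2*r)) + 407/58 = (2*r)*(1/(2*r)) + 407/58 = 1 + 407/58 = 465/58)
-494326/W(-539) + n(Z(27), 284)/(-160053) = -494326/465/58 + (184/9)/(-160053) = -494326*58/465 + (184/9)*(-1/160053) = -924868/15 - 184/1440477 = -444083694932/7202385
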